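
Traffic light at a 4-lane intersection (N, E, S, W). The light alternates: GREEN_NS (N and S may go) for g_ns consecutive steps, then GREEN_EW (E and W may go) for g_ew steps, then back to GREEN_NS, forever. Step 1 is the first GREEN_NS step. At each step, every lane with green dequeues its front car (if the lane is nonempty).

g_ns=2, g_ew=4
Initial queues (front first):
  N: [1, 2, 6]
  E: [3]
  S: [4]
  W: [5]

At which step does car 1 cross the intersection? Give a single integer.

Step 1 [NS]: N:car1-GO,E:wait,S:car4-GO,W:wait | queues: N=2 E=1 S=0 W=1
Step 2 [NS]: N:car2-GO,E:wait,S:empty,W:wait | queues: N=1 E=1 S=0 W=1
Step 3 [EW]: N:wait,E:car3-GO,S:wait,W:car5-GO | queues: N=1 E=0 S=0 W=0
Step 4 [EW]: N:wait,E:empty,S:wait,W:empty | queues: N=1 E=0 S=0 W=0
Step 5 [EW]: N:wait,E:empty,S:wait,W:empty | queues: N=1 E=0 S=0 W=0
Step 6 [EW]: N:wait,E:empty,S:wait,W:empty | queues: N=1 E=0 S=0 W=0
Step 7 [NS]: N:car6-GO,E:wait,S:empty,W:wait | queues: N=0 E=0 S=0 W=0
Car 1 crosses at step 1

1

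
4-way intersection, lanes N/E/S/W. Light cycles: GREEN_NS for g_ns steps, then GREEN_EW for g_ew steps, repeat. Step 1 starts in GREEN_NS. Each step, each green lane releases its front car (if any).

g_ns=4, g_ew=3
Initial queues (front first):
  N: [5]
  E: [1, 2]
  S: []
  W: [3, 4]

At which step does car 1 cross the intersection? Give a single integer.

Step 1 [NS]: N:car5-GO,E:wait,S:empty,W:wait | queues: N=0 E=2 S=0 W=2
Step 2 [NS]: N:empty,E:wait,S:empty,W:wait | queues: N=0 E=2 S=0 W=2
Step 3 [NS]: N:empty,E:wait,S:empty,W:wait | queues: N=0 E=2 S=0 W=2
Step 4 [NS]: N:empty,E:wait,S:empty,W:wait | queues: N=0 E=2 S=0 W=2
Step 5 [EW]: N:wait,E:car1-GO,S:wait,W:car3-GO | queues: N=0 E=1 S=0 W=1
Step 6 [EW]: N:wait,E:car2-GO,S:wait,W:car4-GO | queues: N=0 E=0 S=0 W=0
Car 1 crosses at step 5

5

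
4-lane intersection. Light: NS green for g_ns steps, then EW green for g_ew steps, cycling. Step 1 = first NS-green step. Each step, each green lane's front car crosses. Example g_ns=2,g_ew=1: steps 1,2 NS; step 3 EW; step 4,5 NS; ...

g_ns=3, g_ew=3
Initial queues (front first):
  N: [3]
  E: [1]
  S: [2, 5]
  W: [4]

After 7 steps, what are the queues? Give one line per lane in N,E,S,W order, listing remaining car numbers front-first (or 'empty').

Step 1 [NS]: N:car3-GO,E:wait,S:car2-GO,W:wait | queues: N=0 E=1 S=1 W=1
Step 2 [NS]: N:empty,E:wait,S:car5-GO,W:wait | queues: N=0 E=1 S=0 W=1
Step 3 [NS]: N:empty,E:wait,S:empty,W:wait | queues: N=0 E=1 S=0 W=1
Step 4 [EW]: N:wait,E:car1-GO,S:wait,W:car4-GO | queues: N=0 E=0 S=0 W=0

N: empty
E: empty
S: empty
W: empty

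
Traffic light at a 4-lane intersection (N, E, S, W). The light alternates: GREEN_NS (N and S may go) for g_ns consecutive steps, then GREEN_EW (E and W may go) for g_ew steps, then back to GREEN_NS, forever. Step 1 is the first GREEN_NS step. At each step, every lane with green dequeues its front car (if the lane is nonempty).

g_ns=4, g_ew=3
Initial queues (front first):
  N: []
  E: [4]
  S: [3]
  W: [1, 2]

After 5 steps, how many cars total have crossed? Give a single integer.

Step 1 [NS]: N:empty,E:wait,S:car3-GO,W:wait | queues: N=0 E=1 S=0 W=2
Step 2 [NS]: N:empty,E:wait,S:empty,W:wait | queues: N=0 E=1 S=0 W=2
Step 3 [NS]: N:empty,E:wait,S:empty,W:wait | queues: N=0 E=1 S=0 W=2
Step 4 [NS]: N:empty,E:wait,S:empty,W:wait | queues: N=0 E=1 S=0 W=2
Step 5 [EW]: N:wait,E:car4-GO,S:wait,W:car1-GO | queues: N=0 E=0 S=0 W=1
Cars crossed by step 5: 3

Answer: 3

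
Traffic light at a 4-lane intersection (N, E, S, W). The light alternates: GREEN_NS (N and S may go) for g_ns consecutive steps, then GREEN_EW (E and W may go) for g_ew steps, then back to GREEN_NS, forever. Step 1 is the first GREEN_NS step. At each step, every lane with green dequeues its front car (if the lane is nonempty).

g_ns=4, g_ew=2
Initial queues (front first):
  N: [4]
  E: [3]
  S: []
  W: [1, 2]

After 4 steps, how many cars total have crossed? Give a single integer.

Step 1 [NS]: N:car4-GO,E:wait,S:empty,W:wait | queues: N=0 E=1 S=0 W=2
Step 2 [NS]: N:empty,E:wait,S:empty,W:wait | queues: N=0 E=1 S=0 W=2
Step 3 [NS]: N:empty,E:wait,S:empty,W:wait | queues: N=0 E=1 S=0 W=2
Step 4 [NS]: N:empty,E:wait,S:empty,W:wait | queues: N=0 E=1 S=0 W=2
Cars crossed by step 4: 1

Answer: 1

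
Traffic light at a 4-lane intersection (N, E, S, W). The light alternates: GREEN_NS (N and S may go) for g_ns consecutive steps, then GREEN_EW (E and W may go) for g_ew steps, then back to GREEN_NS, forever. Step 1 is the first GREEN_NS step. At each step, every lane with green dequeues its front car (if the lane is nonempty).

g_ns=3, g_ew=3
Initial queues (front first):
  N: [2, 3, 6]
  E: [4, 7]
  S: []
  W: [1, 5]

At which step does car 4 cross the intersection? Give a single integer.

Step 1 [NS]: N:car2-GO,E:wait,S:empty,W:wait | queues: N=2 E=2 S=0 W=2
Step 2 [NS]: N:car3-GO,E:wait,S:empty,W:wait | queues: N=1 E=2 S=0 W=2
Step 3 [NS]: N:car6-GO,E:wait,S:empty,W:wait | queues: N=0 E=2 S=0 W=2
Step 4 [EW]: N:wait,E:car4-GO,S:wait,W:car1-GO | queues: N=0 E=1 S=0 W=1
Step 5 [EW]: N:wait,E:car7-GO,S:wait,W:car5-GO | queues: N=0 E=0 S=0 W=0
Car 4 crosses at step 4

4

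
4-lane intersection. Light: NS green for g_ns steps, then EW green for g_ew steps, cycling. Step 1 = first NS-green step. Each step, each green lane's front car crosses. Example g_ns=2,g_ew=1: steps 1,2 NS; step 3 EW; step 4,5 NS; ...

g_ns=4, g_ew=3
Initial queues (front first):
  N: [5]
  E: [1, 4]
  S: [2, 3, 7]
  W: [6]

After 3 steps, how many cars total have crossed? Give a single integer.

Step 1 [NS]: N:car5-GO,E:wait,S:car2-GO,W:wait | queues: N=0 E=2 S=2 W=1
Step 2 [NS]: N:empty,E:wait,S:car3-GO,W:wait | queues: N=0 E=2 S=1 W=1
Step 3 [NS]: N:empty,E:wait,S:car7-GO,W:wait | queues: N=0 E=2 S=0 W=1
Cars crossed by step 3: 4

Answer: 4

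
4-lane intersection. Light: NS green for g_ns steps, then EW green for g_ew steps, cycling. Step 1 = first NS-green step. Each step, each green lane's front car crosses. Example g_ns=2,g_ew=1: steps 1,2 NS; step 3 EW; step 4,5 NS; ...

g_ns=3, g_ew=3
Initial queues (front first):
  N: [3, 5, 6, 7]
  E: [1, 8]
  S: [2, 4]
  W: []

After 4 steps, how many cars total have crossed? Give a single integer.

Answer: 6

Derivation:
Step 1 [NS]: N:car3-GO,E:wait,S:car2-GO,W:wait | queues: N=3 E=2 S=1 W=0
Step 2 [NS]: N:car5-GO,E:wait,S:car4-GO,W:wait | queues: N=2 E=2 S=0 W=0
Step 3 [NS]: N:car6-GO,E:wait,S:empty,W:wait | queues: N=1 E=2 S=0 W=0
Step 4 [EW]: N:wait,E:car1-GO,S:wait,W:empty | queues: N=1 E=1 S=0 W=0
Cars crossed by step 4: 6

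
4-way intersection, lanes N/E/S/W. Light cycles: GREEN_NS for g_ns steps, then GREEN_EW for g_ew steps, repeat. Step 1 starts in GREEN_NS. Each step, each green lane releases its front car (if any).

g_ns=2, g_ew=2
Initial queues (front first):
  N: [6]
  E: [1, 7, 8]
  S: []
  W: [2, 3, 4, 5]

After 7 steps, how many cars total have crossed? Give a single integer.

Answer: 7

Derivation:
Step 1 [NS]: N:car6-GO,E:wait,S:empty,W:wait | queues: N=0 E=3 S=0 W=4
Step 2 [NS]: N:empty,E:wait,S:empty,W:wait | queues: N=0 E=3 S=0 W=4
Step 3 [EW]: N:wait,E:car1-GO,S:wait,W:car2-GO | queues: N=0 E=2 S=0 W=3
Step 4 [EW]: N:wait,E:car7-GO,S:wait,W:car3-GO | queues: N=0 E=1 S=0 W=2
Step 5 [NS]: N:empty,E:wait,S:empty,W:wait | queues: N=0 E=1 S=0 W=2
Step 6 [NS]: N:empty,E:wait,S:empty,W:wait | queues: N=0 E=1 S=0 W=2
Step 7 [EW]: N:wait,E:car8-GO,S:wait,W:car4-GO | queues: N=0 E=0 S=0 W=1
Cars crossed by step 7: 7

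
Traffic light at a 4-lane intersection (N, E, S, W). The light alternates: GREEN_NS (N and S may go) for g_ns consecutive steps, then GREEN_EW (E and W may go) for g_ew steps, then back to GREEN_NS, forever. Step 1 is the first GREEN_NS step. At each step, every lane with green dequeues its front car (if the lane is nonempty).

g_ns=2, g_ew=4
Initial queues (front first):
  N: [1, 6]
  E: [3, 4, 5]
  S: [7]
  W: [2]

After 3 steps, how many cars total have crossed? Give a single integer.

Answer: 5

Derivation:
Step 1 [NS]: N:car1-GO,E:wait,S:car7-GO,W:wait | queues: N=1 E=3 S=0 W=1
Step 2 [NS]: N:car6-GO,E:wait,S:empty,W:wait | queues: N=0 E=3 S=0 W=1
Step 3 [EW]: N:wait,E:car3-GO,S:wait,W:car2-GO | queues: N=0 E=2 S=0 W=0
Cars crossed by step 3: 5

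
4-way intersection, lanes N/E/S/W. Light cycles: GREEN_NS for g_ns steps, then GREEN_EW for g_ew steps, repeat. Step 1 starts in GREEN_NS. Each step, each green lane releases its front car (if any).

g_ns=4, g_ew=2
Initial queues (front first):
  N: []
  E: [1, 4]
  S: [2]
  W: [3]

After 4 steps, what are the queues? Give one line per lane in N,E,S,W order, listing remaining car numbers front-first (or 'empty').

Step 1 [NS]: N:empty,E:wait,S:car2-GO,W:wait | queues: N=0 E=2 S=0 W=1
Step 2 [NS]: N:empty,E:wait,S:empty,W:wait | queues: N=0 E=2 S=0 W=1
Step 3 [NS]: N:empty,E:wait,S:empty,W:wait | queues: N=0 E=2 S=0 W=1
Step 4 [NS]: N:empty,E:wait,S:empty,W:wait | queues: N=0 E=2 S=0 W=1

N: empty
E: 1 4
S: empty
W: 3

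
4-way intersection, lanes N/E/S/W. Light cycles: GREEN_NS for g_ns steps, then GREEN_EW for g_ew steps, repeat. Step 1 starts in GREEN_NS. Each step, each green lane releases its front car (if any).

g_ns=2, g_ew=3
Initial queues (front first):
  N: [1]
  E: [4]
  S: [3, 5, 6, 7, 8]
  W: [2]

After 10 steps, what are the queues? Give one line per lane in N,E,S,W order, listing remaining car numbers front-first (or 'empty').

Step 1 [NS]: N:car1-GO,E:wait,S:car3-GO,W:wait | queues: N=0 E=1 S=4 W=1
Step 2 [NS]: N:empty,E:wait,S:car5-GO,W:wait | queues: N=0 E=1 S=3 W=1
Step 3 [EW]: N:wait,E:car4-GO,S:wait,W:car2-GO | queues: N=0 E=0 S=3 W=0
Step 4 [EW]: N:wait,E:empty,S:wait,W:empty | queues: N=0 E=0 S=3 W=0
Step 5 [EW]: N:wait,E:empty,S:wait,W:empty | queues: N=0 E=0 S=3 W=0
Step 6 [NS]: N:empty,E:wait,S:car6-GO,W:wait | queues: N=0 E=0 S=2 W=0
Step 7 [NS]: N:empty,E:wait,S:car7-GO,W:wait | queues: N=0 E=0 S=1 W=0
Step 8 [EW]: N:wait,E:empty,S:wait,W:empty | queues: N=0 E=0 S=1 W=0
Step 9 [EW]: N:wait,E:empty,S:wait,W:empty | queues: N=0 E=0 S=1 W=0
Step 10 [EW]: N:wait,E:empty,S:wait,W:empty | queues: N=0 E=0 S=1 W=0

N: empty
E: empty
S: 8
W: empty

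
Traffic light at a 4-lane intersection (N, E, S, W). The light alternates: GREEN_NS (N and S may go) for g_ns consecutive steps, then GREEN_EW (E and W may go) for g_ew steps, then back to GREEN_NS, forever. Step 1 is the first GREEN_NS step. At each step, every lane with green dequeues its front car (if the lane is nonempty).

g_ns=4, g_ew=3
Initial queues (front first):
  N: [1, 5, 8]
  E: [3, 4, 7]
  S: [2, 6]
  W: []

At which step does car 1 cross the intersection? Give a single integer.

Step 1 [NS]: N:car1-GO,E:wait,S:car2-GO,W:wait | queues: N=2 E=3 S=1 W=0
Step 2 [NS]: N:car5-GO,E:wait,S:car6-GO,W:wait | queues: N=1 E=3 S=0 W=0
Step 3 [NS]: N:car8-GO,E:wait,S:empty,W:wait | queues: N=0 E=3 S=0 W=0
Step 4 [NS]: N:empty,E:wait,S:empty,W:wait | queues: N=0 E=3 S=0 W=0
Step 5 [EW]: N:wait,E:car3-GO,S:wait,W:empty | queues: N=0 E=2 S=0 W=0
Step 6 [EW]: N:wait,E:car4-GO,S:wait,W:empty | queues: N=0 E=1 S=0 W=0
Step 7 [EW]: N:wait,E:car7-GO,S:wait,W:empty | queues: N=0 E=0 S=0 W=0
Car 1 crosses at step 1

1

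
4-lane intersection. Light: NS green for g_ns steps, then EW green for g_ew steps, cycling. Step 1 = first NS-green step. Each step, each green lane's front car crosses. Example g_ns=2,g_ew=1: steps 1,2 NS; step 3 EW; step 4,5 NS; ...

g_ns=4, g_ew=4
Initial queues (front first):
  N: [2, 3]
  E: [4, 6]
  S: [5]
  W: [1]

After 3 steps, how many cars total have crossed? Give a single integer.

Step 1 [NS]: N:car2-GO,E:wait,S:car5-GO,W:wait | queues: N=1 E=2 S=0 W=1
Step 2 [NS]: N:car3-GO,E:wait,S:empty,W:wait | queues: N=0 E=2 S=0 W=1
Step 3 [NS]: N:empty,E:wait,S:empty,W:wait | queues: N=0 E=2 S=0 W=1
Cars crossed by step 3: 3

Answer: 3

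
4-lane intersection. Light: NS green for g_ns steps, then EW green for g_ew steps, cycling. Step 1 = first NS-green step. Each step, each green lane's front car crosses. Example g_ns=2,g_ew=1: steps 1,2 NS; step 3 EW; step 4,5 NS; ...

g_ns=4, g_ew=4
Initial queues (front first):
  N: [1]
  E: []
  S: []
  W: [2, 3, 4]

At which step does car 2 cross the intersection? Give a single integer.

Step 1 [NS]: N:car1-GO,E:wait,S:empty,W:wait | queues: N=0 E=0 S=0 W=3
Step 2 [NS]: N:empty,E:wait,S:empty,W:wait | queues: N=0 E=0 S=0 W=3
Step 3 [NS]: N:empty,E:wait,S:empty,W:wait | queues: N=0 E=0 S=0 W=3
Step 4 [NS]: N:empty,E:wait,S:empty,W:wait | queues: N=0 E=0 S=0 W=3
Step 5 [EW]: N:wait,E:empty,S:wait,W:car2-GO | queues: N=0 E=0 S=0 W=2
Step 6 [EW]: N:wait,E:empty,S:wait,W:car3-GO | queues: N=0 E=0 S=0 W=1
Step 7 [EW]: N:wait,E:empty,S:wait,W:car4-GO | queues: N=0 E=0 S=0 W=0
Car 2 crosses at step 5

5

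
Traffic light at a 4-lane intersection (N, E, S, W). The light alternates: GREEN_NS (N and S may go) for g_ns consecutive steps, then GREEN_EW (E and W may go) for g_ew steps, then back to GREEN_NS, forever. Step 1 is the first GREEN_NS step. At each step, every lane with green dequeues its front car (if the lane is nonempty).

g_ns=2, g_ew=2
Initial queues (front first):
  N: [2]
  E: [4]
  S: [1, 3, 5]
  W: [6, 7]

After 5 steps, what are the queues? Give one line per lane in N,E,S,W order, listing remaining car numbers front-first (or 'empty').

Step 1 [NS]: N:car2-GO,E:wait,S:car1-GO,W:wait | queues: N=0 E=1 S=2 W=2
Step 2 [NS]: N:empty,E:wait,S:car3-GO,W:wait | queues: N=0 E=1 S=1 W=2
Step 3 [EW]: N:wait,E:car4-GO,S:wait,W:car6-GO | queues: N=0 E=0 S=1 W=1
Step 4 [EW]: N:wait,E:empty,S:wait,W:car7-GO | queues: N=0 E=0 S=1 W=0
Step 5 [NS]: N:empty,E:wait,S:car5-GO,W:wait | queues: N=0 E=0 S=0 W=0

N: empty
E: empty
S: empty
W: empty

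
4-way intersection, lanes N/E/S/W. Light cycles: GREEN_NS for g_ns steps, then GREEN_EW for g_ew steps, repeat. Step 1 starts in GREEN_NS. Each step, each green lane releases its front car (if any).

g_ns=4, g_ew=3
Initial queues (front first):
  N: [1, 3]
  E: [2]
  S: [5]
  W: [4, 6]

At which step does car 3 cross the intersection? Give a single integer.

Step 1 [NS]: N:car1-GO,E:wait,S:car5-GO,W:wait | queues: N=1 E=1 S=0 W=2
Step 2 [NS]: N:car3-GO,E:wait,S:empty,W:wait | queues: N=0 E=1 S=0 W=2
Step 3 [NS]: N:empty,E:wait,S:empty,W:wait | queues: N=0 E=1 S=0 W=2
Step 4 [NS]: N:empty,E:wait,S:empty,W:wait | queues: N=0 E=1 S=0 W=2
Step 5 [EW]: N:wait,E:car2-GO,S:wait,W:car4-GO | queues: N=0 E=0 S=0 W=1
Step 6 [EW]: N:wait,E:empty,S:wait,W:car6-GO | queues: N=0 E=0 S=0 W=0
Car 3 crosses at step 2

2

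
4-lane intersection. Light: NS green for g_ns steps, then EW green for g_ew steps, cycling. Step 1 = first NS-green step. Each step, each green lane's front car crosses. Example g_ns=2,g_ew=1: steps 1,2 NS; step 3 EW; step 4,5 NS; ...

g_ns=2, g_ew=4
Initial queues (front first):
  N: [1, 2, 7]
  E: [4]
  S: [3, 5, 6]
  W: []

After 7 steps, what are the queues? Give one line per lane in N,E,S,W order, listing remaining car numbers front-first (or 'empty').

Step 1 [NS]: N:car1-GO,E:wait,S:car3-GO,W:wait | queues: N=2 E=1 S=2 W=0
Step 2 [NS]: N:car2-GO,E:wait,S:car5-GO,W:wait | queues: N=1 E=1 S=1 W=0
Step 3 [EW]: N:wait,E:car4-GO,S:wait,W:empty | queues: N=1 E=0 S=1 W=0
Step 4 [EW]: N:wait,E:empty,S:wait,W:empty | queues: N=1 E=0 S=1 W=0
Step 5 [EW]: N:wait,E:empty,S:wait,W:empty | queues: N=1 E=0 S=1 W=0
Step 6 [EW]: N:wait,E:empty,S:wait,W:empty | queues: N=1 E=0 S=1 W=0
Step 7 [NS]: N:car7-GO,E:wait,S:car6-GO,W:wait | queues: N=0 E=0 S=0 W=0

N: empty
E: empty
S: empty
W: empty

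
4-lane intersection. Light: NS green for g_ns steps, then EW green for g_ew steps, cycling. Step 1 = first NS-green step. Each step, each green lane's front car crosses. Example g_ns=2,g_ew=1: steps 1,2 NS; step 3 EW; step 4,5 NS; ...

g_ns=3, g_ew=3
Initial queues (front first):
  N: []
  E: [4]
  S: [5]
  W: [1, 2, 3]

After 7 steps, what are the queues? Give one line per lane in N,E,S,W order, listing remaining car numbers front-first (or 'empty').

Step 1 [NS]: N:empty,E:wait,S:car5-GO,W:wait | queues: N=0 E=1 S=0 W=3
Step 2 [NS]: N:empty,E:wait,S:empty,W:wait | queues: N=0 E=1 S=0 W=3
Step 3 [NS]: N:empty,E:wait,S:empty,W:wait | queues: N=0 E=1 S=0 W=3
Step 4 [EW]: N:wait,E:car4-GO,S:wait,W:car1-GO | queues: N=0 E=0 S=0 W=2
Step 5 [EW]: N:wait,E:empty,S:wait,W:car2-GO | queues: N=0 E=0 S=0 W=1
Step 6 [EW]: N:wait,E:empty,S:wait,W:car3-GO | queues: N=0 E=0 S=0 W=0

N: empty
E: empty
S: empty
W: empty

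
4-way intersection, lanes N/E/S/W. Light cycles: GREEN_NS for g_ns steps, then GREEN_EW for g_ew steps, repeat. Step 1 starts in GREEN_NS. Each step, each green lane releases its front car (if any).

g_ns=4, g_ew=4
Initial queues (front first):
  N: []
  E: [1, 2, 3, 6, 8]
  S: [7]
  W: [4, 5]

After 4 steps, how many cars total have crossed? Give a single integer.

Answer: 1

Derivation:
Step 1 [NS]: N:empty,E:wait,S:car7-GO,W:wait | queues: N=0 E=5 S=0 W=2
Step 2 [NS]: N:empty,E:wait,S:empty,W:wait | queues: N=0 E=5 S=0 W=2
Step 3 [NS]: N:empty,E:wait,S:empty,W:wait | queues: N=0 E=5 S=0 W=2
Step 4 [NS]: N:empty,E:wait,S:empty,W:wait | queues: N=0 E=5 S=0 W=2
Cars crossed by step 4: 1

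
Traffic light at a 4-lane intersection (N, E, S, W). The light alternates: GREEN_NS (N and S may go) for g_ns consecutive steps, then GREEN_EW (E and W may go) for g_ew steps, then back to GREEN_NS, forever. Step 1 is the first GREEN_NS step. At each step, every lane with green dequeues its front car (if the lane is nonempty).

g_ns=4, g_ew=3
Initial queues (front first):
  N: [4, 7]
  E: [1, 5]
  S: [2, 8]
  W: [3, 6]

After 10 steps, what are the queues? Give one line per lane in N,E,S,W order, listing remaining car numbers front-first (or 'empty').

Step 1 [NS]: N:car4-GO,E:wait,S:car2-GO,W:wait | queues: N=1 E=2 S=1 W=2
Step 2 [NS]: N:car7-GO,E:wait,S:car8-GO,W:wait | queues: N=0 E=2 S=0 W=2
Step 3 [NS]: N:empty,E:wait,S:empty,W:wait | queues: N=0 E=2 S=0 W=2
Step 4 [NS]: N:empty,E:wait,S:empty,W:wait | queues: N=0 E=2 S=0 W=2
Step 5 [EW]: N:wait,E:car1-GO,S:wait,W:car3-GO | queues: N=0 E=1 S=0 W=1
Step 6 [EW]: N:wait,E:car5-GO,S:wait,W:car6-GO | queues: N=0 E=0 S=0 W=0

N: empty
E: empty
S: empty
W: empty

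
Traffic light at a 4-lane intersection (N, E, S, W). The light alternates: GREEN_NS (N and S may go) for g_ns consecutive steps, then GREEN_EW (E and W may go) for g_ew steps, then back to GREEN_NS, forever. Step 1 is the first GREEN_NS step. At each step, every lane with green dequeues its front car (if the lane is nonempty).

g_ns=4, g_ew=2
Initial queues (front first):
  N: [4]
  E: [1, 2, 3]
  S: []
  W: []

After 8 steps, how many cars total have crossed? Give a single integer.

Answer: 3

Derivation:
Step 1 [NS]: N:car4-GO,E:wait,S:empty,W:wait | queues: N=0 E=3 S=0 W=0
Step 2 [NS]: N:empty,E:wait,S:empty,W:wait | queues: N=0 E=3 S=0 W=0
Step 3 [NS]: N:empty,E:wait,S:empty,W:wait | queues: N=0 E=3 S=0 W=0
Step 4 [NS]: N:empty,E:wait,S:empty,W:wait | queues: N=0 E=3 S=0 W=0
Step 5 [EW]: N:wait,E:car1-GO,S:wait,W:empty | queues: N=0 E=2 S=0 W=0
Step 6 [EW]: N:wait,E:car2-GO,S:wait,W:empty | queues: N=0 E=1 S=0 W=0
Step 7 [NS]: N:empty,E:wait,S:empty,W:wait | queues: N=0 E=1 S=0 W=0
Step 8 [NS]: N:empty,E:wait,S:empty,W:wait | queues: N=0 E=1 S=0 W=0
Cars crossed by step 8: 3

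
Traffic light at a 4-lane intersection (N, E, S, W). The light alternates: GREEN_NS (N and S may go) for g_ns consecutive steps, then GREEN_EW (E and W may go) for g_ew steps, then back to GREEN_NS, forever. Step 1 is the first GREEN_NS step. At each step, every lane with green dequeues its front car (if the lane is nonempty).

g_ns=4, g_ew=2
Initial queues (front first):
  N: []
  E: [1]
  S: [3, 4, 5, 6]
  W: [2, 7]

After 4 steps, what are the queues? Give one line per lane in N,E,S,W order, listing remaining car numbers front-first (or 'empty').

Step 1 [NS]: N:empty,E:wait,S:car3-GO,W:wait | queues: N=0 E=1 S=3 W=2
Step 2 [NS]: N:empty,E:wait,S:car4-GO,W:wait | queues: N=0 E=1 S=2 W=2
Step 3 [NS]: N:empty,E:wait,S:car5-GO,W:wait | queues: N=0 E=1 S=1 W=2
Step 4 [NS]: N:empty,E:wait,S:car6-GO,W:wait | queues: N=0 E=1 S=0 W=2

N: empty
E: 1
S: empty
W: 2 7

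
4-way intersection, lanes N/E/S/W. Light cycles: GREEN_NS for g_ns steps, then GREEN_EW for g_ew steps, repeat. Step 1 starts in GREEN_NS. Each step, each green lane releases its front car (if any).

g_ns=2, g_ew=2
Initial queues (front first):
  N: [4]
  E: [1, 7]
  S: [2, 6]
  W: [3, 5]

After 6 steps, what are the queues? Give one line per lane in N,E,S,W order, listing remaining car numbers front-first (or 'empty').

Step 1 [NS]: N:car4-GO,E:wait,S:car2-GO,W:wait | queues: N=0 E=2 S=1 W=2
Step 2 [NS]: N:empty,E:wait,S:car6-GO,W:wait | queues: N=0 E=2 S=0 W=2
Step 3 [EW]: N:wait,E:car1-GO,S:wait,W:car3-GO | queues: N=0 E=1 S=0 W=1
Step 4 [EW]: N:wait,E:car7-GO,S:wait,W:car5-GO | queues: N=0 E=0 S=0 W=0

N: empty
E: empty
S: empty
W: empty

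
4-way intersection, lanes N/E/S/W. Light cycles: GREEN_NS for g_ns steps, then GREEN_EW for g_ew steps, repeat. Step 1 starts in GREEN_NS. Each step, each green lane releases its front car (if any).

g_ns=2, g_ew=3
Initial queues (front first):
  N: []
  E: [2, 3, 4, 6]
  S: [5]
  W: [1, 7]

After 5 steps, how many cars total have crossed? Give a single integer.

Answer: 6

Derivation:
Step 1 [NS]: N:empty,E:wait,S:car5-GO,W:wait | queues: N=0 E=4 S=0 W=2
Step 2 [NS]: N:empty,E:wait,S:empty,W:wait | queues: N=0 E=4 S=0 W=2
Step 3 [EW]: N:wait,E:car2-GO,S:wait,W:car1-GO | queues: N=0 E=3 S=0 W=1
Step 4 [EW]: N:wait,E:car3-GO,S:wait,W:car7-GO | queues: N=0 E=2 S=0 W=0
Step 5 [EW]: N:wait,E:car4-GO,S:wait,W:empty | queues: N=0 E=1 S=0 W=0
Cars crossed by step 5: 6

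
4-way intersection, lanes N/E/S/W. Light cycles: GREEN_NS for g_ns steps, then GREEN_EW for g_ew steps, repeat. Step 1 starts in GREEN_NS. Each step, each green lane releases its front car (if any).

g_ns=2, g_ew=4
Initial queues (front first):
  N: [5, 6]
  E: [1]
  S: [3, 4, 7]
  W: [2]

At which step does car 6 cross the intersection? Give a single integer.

Step 1 [NS]: N:car5-GO,E:wait,S:car3-GO,W:wait | queues: N=1 E=1 S=2 W=1
Step 2 [NS]: N:car6-GO,E:wait,S:car4-GO,W:wait | queues: N=0 E=1 S=1 W=1
Step 3 [EW]: N:wait,E:car1-GO,S:wait,W:car2-GO | queues: N=0 E=0 S=1 W=0
Step 4 [EW]: N:wait,E:empty,S:wait,W:empty | queues: N=0 E=0 S=1 W=0
Step 5 [EW]: N:wait,E:empty,S:wait,W:empty | queues: N=0 E=0 S=1 W=0
Step 6 [EW]: N:wait,E:empty,S:wait,W:empty | queues: N=0 E=0 S=1 W=0
Step 7 [NS]: N:empty,E:wait,S:car7-GO,W:wait | queues: N=0 E=0 S=0 W=0
Car 6 crosses at step 2

2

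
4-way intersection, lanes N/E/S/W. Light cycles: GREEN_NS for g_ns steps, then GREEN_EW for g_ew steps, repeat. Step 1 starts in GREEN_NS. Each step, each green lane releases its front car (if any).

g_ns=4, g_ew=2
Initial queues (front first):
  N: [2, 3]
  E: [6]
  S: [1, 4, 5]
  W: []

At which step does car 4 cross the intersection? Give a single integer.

Step 1 [NS]: N:car2-GO,E:wait,S:car1-GO,W:wait | queues: N=1 E=1 S=2 W=0
Step 2 [NS]: N:car3-GO,E:wait,S:car4-GO,W:wait | queues: N=0 E=1 S=1 W=0
Step 3 [NS]: N:empty,E:wait,S:car5-GO,W:wait | queues: N=0 E=1 S=0 W=0
Step 4 [NS]: N:empty,E:wait,S:empty,W:wait | queues: N=0 E=1 S=0 W=0
Step 5 [EW]: N:wait,E:car6-GO,S:wait,W:empty | queues: N=0 E=0 S=0 W=0
Car 4 crosses at step 2

2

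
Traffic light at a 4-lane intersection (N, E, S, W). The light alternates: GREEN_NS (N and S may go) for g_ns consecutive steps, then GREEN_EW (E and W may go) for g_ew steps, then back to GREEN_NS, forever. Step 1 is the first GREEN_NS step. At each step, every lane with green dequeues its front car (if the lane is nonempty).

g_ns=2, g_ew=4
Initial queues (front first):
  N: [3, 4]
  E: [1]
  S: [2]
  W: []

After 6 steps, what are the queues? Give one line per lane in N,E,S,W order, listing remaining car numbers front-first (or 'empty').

Step 1 [NS]: N:car3-GO,E:wait,S:car2-GO,W:wait | queues: N=1 E=1 S=0 W=0
Step 2 [NS]: N:car4-GO,E:wait,S:empty,W:wait | queues: N=0 E=1 S=0 W=0
Step 3 [EW]: N:wait,E:car1-GO,S:wait,W:empty | queues: N=0 E=0 S=0 W=0

N: empty
E: empty
S: empty
W: empty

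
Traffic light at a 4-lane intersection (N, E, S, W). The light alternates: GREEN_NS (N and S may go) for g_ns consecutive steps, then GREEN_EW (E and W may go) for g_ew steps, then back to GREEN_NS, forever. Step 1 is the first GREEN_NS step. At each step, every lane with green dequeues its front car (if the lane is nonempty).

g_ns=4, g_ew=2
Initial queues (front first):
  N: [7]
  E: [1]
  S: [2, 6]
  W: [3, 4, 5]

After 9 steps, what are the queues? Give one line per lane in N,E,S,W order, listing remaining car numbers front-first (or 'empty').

Step 1 [NS]: N:car7-GO,E:wait,S:car2-GO,W:wait | queues: N=0 E=1 S=1 W=3
Step 2 [NS]: N:empty,E:wait,S:car6-GO,W:wait | queues: N=0 E=1 S=0 W=3
Step 3 [NS]: N:empty,E:wait,S:empty,W:wait | queues: N=0 E=1 S=0 W=3
Step 4 [NS]: N:empty,E:wait,S:empty,W:wait | queues: N=0 E=1 S=0 W=3
Step 5 [EW]: N:wait,E:car1-GO,S:wait,W:car3-GO | queues: N=0 E=0 S=0 W=2
Step 6 [EW]: N:wait,E:empty,S:wait,W:car4-GO | queues: N=0 E=0 S=0 W=1
Step 7 [NS]: N:empty,E:wait,S:empty,W:wait | queues: N=0 E=0 S=0 W=1
Step 8 [NS]: N:empty,E:wait,S:empty,W:wait | queues: N=0 E=0 S=0 W=1
Step 9 [NS]: N:empty,E:wait,S:empty,W:wait | queues: N=0 E=0 S=0 W=1

N: empty
E: empty
S: empty
W: 5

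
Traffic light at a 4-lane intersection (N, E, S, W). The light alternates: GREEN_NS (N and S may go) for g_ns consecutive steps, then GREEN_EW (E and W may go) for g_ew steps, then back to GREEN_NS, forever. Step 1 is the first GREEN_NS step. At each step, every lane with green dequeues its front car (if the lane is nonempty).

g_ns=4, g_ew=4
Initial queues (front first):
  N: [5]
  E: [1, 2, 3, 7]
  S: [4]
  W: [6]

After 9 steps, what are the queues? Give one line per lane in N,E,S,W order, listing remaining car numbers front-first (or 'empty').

Step 1 [NS]: N:car5-GO,E:wait,S:car4-GO,W:wait | queues: N=0 E=4 S=0 W=1
Step 2 [NS]: N:empty,E:wait,S:empty,W:wait | queues: N=0 E=4 S=0 W=1
Step 3 [NS]: N:empty,E:wait,S:empty,W:wait | queues: N=0 E=4 S=0 W=1
Step 4 [NS]: N:empty,E:wait,S:empty,W:wait | queues: N=0 E=4 S=0 W=1
Step 5 [EW]: N:wait,E:car1-GO,S:wait,W:car6-GO | queues: N=0 E=3 S=0 W=0
Step 6 [EW]: N:wait,E:car2-GO,S:wait,W:empty | queues: N=0 E=2 S=0 W=0
Step 7 [EW]: N:wait,E:car3-GO,S:wait,W:empty | queues: N=0 E=1 S=0 W=0
Step 8 [EW]: N:wait,E:car7-GO,S:wait,W:empty | queues: N=0 E=0 S=0 W=0

N: empty
E: empty
S: empty
W: empty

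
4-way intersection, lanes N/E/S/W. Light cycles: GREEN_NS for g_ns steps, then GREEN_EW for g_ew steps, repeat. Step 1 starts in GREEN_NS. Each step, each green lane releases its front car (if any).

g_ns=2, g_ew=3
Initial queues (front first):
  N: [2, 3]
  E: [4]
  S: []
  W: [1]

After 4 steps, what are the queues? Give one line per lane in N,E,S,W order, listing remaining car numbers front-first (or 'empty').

Step 1 [NS]: N:car2-GO,E:wait,S:empty,W:wait | queues: N=1 E=1 S=0 W=1
Step 2 [NS]: N:car3-GO,E:wait,S:empty,W:wait | queues: N=0 E=1 S=0 W=1
Step 3 [EW]: N:wait,E:car4-GO,S:wait,W:car1-GO | queues: N=0 E=0 S=0 W=0

N: empty
E: empty
S: empty
W: empty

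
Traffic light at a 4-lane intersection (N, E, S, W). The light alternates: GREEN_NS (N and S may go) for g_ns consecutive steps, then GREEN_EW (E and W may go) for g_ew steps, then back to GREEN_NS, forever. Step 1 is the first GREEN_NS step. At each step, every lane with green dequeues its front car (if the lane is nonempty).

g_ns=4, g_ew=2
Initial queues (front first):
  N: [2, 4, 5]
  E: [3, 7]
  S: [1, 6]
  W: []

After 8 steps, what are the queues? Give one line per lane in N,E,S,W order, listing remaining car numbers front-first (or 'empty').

Step 1 [NS]: N:car2-GO,E:wait,S:car1-GO,W:wait | queues: N=2 E=2 S=1 W=0
Step 2 [NS]: N:car4-GO,E:wait,S:car6-GO,W:wait | queues: N=1 E=2 S=0 W=0
Step 3 [NS]: N:car5-GO,E:wait,S:empty,W:wait | queues: N=0 E=2 S=0 W=0
Step 4 [NS]: N:empty,E:wait,S:empty,W:wait | queues: N=0 E=2 S=0 W=0
Step 5 [EW]: N:wait,E:car3-GO,S:wait,W:empty | queues: N=0 E=1 S=0 W=0
Step 6 [EW]: N:wait,E:car7-GO,S:wait,W:empty | queues: N=0 E=0 S=0 W=0

N: empty
E: empty
S: empty
W: empty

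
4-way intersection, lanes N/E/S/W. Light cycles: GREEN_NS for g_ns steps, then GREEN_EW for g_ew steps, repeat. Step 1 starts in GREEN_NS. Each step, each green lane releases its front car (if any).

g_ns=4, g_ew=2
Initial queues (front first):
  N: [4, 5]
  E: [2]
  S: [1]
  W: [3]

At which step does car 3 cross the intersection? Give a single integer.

Step 1 [NS]: N:car4-GO,E:wait,S:car1-GO,W:wait | queues: N=1 E=1 S=0 W=1
Step 2 [NS]: N:car5-GO,E:wait,S:empty,W:wait | queues: N=0 E=1 S=0 W=1
Step 3 [NS]: N:empty,E:wait,S:empty,W:wait | queues: N=0 E=1 S=0 W=1
Step 4 [NS]: N:empty,E:wait,S:empty,W:wait | queues: N=0 E=1 S=0 W=1
Step 5 [EW]: N:wait,E:car2-GO,S:wait,W:car3-GO | queues: N=0 E=0 S=0 W=0
Car 3 crosses at step 5

5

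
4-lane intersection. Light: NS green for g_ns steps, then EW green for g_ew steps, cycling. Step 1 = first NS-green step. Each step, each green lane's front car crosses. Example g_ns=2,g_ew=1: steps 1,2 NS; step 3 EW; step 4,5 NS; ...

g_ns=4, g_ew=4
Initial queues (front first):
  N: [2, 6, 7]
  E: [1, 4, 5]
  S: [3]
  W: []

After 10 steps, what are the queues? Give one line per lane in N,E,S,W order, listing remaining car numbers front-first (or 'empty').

Step 1 [NS]: N:car2-GO,E:wait,S:car3-GO,W:wait | queues: N=2 E=3 S=0 W=0
Step 2 [NS]: N:car6-GO,E:wait,S:empty,W:wait | queues: N=1 E=3 S=0 W=0
Step 3 [NS]: N:car7-GO,E:wait,S:empty,W:wait | queues: N=0 E=3 S=0 W=0
Step 4 [NS]: N:empty,E:wait,S:empty,W:wait | queues: N=0 E=3 S=0 W=0
Step 5 [EW]: N:wait,E:car1-GO,S:wait,W:empty | queues: N=0 E=2 S=0 W=0
Step 6 [EW]: N:wait,E:car4-GO,S:wait,W:empty | queues: N=0 E=1 S=0 W=0
Step 7 [EW]: N:wait,E:car5-GO,S:wait,W:empty | queues: N=0 E=0 S=0 W=0

N: empty
E: empty
S: empty
W: empty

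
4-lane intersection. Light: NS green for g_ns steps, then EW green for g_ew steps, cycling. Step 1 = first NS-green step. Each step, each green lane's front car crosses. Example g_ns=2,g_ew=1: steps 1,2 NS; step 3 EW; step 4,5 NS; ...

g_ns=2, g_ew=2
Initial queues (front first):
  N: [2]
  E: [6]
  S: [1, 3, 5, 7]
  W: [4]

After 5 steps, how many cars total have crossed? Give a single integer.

Answer: 6

Derivation:
Step 1 [NS]: N:car2-GO,E:wait,S:car1-GO,W:wait | queues: N=0 E=1 S=3 W=1
Step 2 [NS]: N:empty,E:wait,S:car3-GO,W:wait | queues: N=0 E=1 S=2 W=1
Step 3 [EW]: N:wait,E:car6-GO,S:wait,W:car4-GO | queues: N=0 E=0 S=2 W=0
Step 4 [EW]: N:wait,E:empty,S:wait,W:empty | queues: N=0 E=0 S=2 W=0
Step 5 [NS]: N:empty,E:wait,S:car5-GO,W:wait | queues: N=0 E=0 S=1 W=0
Cars crossed by step 5: 6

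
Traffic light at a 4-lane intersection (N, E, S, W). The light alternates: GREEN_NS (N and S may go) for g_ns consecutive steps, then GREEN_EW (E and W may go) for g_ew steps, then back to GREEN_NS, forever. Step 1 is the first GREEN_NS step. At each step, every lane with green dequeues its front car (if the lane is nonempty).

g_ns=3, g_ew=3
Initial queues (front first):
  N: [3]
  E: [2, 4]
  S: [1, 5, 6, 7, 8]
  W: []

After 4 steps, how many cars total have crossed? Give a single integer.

Answer: 5

Derivation:
Step 1 [NS]: N:car3-GO,E:wait,S:car1-GO,W:wait | queues: N=0 E=2 S=4 W=0
Step 2 [NS]: N:empty,E:wait,S:car5-GO,W:wait | queues: N=0 E=2 S=3 W=0
Step 3 [NS]: N:empty,E:wait,S:car6-GO,W:wait | queues: N=0 E=2 S=2 W=0
Step 4 [EW]: N:wait,E:car2-GO,S:wait,W:empty | queues: N=0 E=1 S=2 W=0
Cars crossed by step 4: 5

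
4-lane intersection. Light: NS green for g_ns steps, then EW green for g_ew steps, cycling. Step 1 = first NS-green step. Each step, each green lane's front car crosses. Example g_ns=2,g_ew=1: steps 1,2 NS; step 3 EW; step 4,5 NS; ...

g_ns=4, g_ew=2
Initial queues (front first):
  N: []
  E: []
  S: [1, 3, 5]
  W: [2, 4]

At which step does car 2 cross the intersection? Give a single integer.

Step 1 [NS]: N:empty,E:wait,S:car1-GO,W:wait | queues: N=0 E=0 S=2 W=2
Step 2 [NS]: N:empty,E:wait,S:car3-GO,W:wait | queues: N=0 E=0 S=1 W=2
Step 3 [NS]: N:empty,E:wait,S:car5-GO,W:wait | queues: N=0 E=0 S=0 W=2
Step 4 [NS]: N:empty,E:wait,S:empty,W:wait | queues: N=0 E=0 S=0 W=2
Step 5 [EW]: N:wait,E:empty,S:wait,W:car2-GO | queues: N=0 E=0 S=0 W=1
Step 6 [EW]: N:wait,E:empty,S:wait,W:car4-GO | queues: N=0 E=0 S=0 W=0
Car 2 crosses at step 5

5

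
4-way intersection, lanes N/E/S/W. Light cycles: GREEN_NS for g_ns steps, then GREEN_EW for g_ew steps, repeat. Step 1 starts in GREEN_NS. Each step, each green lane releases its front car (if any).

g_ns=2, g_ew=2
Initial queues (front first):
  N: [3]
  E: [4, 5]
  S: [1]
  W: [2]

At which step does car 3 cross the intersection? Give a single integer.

Step 1 [NS]: N:car3-GO,E:wait,S:car1-GO,W:wait | queues: N=0 E=2 S=0 W=1
Step 2 [NS]: N:empty,E:wait,S:empty,W:wait | queues: N=0 E=2 S=0 W=1
Step 3 [EW]: N:wait,E:car4-GO,S:wait,W:car2-GO | queues: N=0 E=1 S=0 W=0
Step 4 [EW]: N:wait,E:car5-GO,S:wait,W:empty | queues: N=0 E=0 S=0 W=0
Car 3 crosses at step 1

1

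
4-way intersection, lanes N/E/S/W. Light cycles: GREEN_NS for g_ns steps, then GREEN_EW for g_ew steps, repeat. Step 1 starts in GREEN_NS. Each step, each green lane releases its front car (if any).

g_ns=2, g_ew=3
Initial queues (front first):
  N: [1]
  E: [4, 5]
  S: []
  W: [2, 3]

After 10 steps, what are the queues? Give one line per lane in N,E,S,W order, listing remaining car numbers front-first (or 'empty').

Step 1 [NS]: N:car1-GO,E:wait,S:empty,W:wait | queues: N=0 E=2 S=0 W=2
Step 2 [NS]: N:empty,E:wait,S:empty,W:wait | queues: N=0 E=2 S=0 W=2
Step 3 [EW]: N:wait,E:car4-GO,S:wait,W:car2-GO | queues: N=0 E=1 S=0 W=1
Step 4 [EW]: N:wait,E:car5-GO,S:wait,W:car3-GO | queues: N=0 E=0 S=0 W=0

N: empty
E: empty
S: empty
W: empty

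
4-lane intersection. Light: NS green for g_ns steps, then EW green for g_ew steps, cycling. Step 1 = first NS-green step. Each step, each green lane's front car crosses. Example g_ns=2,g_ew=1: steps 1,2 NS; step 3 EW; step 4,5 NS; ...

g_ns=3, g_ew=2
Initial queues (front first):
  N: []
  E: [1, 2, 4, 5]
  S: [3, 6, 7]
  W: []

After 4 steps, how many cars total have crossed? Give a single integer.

Step 1 [NS]: N:empty,E:wait,S:car3-GO,W:wait | queues: N=0 E=4 S=2 W=0
Step 2 [NS]: N:empty,E:wait,S:car6-GO,W:wait | queues: N=0 E=4 S=1 W=0
Step 3 [NS]: N:empty,E:wait,S:car7-GO,W:wait | queues: N=0 E=4 S=0 W=0
Step 4 [EW]: N:wait,E:car1-GO,S:wait,W:empty | queues: N=0 E=3 S=0 W=0
Cars crossed by step 4: 4

Answer: 4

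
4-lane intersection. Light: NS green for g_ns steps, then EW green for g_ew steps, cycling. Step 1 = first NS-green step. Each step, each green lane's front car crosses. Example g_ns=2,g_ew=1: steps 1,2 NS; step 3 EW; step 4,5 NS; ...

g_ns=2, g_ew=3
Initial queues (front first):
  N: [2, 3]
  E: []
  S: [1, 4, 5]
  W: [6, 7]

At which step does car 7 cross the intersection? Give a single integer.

Step 1 [NS]: N:car2-GO,E:wait,S:car1-GO,W:wait | queues: N=1 E=0 S=2 W=2
Step 2 [NS]: N:car3-GO,E:wait,S:car4-GO,W:wait | queues: N=0 E=0 S=1 W=2
Step 3 [EW]: N:wait,E:empty,S:wait,W:car6-GO | queues: N=0 E=0 S=1 W=1
Step 4 [EW]: N:wait,E:empty,S:wait,W:car7-GO | queues: N=0 E=0 S=1 W=0
Step 5 [EW]: N:wait,E:empty,S:wait,W:empty | queues: N=0 E=0 S=1 W=0
Step 6 [NS]: N:empty,E:wait,S:car5-GO,W:wait | queues: N=0 E=0 S=0 W=0
Car 7 crosses at step 4

4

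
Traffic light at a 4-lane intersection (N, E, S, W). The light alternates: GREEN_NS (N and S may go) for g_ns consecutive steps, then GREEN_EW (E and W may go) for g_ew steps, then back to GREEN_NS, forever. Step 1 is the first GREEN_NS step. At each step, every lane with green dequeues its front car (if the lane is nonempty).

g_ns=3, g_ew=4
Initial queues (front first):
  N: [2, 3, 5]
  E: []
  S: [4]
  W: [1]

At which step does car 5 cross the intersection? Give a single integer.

Step 1 [NS]: N:car2-GO,E:wait,S:car4-GO,W:wait | queues: N=2 E=0 S=0 W=1
Step 2 [NS]: N:car3-GO,E:wait,S:empty,W:wait | queues: N=1 E=0 S=0 W=1
Step 3 [NS]: N:car5-GO,E:wait,S:empty,W:wait | queues: N=0 E=0 S=0 W=1
Step 4 [EW]: N:wait,E:empty,S:wait,W:car1-GO | queues: N=0 E=0 S=0 W=0
Car 5 crosses at step 3

3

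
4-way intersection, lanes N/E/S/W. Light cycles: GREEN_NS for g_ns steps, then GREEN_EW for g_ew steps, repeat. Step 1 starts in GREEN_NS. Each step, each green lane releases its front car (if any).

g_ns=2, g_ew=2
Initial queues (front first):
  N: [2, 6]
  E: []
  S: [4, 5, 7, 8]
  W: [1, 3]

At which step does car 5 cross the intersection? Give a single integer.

Step 1 [NS]: N:car2-GO,E:wait,S:car4-GO,W:wait | queues: N=1 E=0 S=3 W=2
Step 2 [NS]: N:car6-GO,E:wait,S:car5-GO,W:wait | queues: N=0 E=0 S=2 W=2
Step 3 [EW]: N:wait,E:empty,S:wait,W:car1-GO | queues: N=0 E=0 S=2 W=1
Step 4 [EW]: N:wait,E:empty,S:wait,W:car3-GO | queues: N=0 E=0 S=2 W=0
Step 5 [NS]: N:empty,E:wait,S:car7-GO,W:wait | queues: N=0 E=0 S=1 W=0
Step 6 [NS]: N:empty,E:wait,S:car8-GO,W:wait | queues: N=0 E=0 S=0 W=0
Car 5 crosses at step 2

2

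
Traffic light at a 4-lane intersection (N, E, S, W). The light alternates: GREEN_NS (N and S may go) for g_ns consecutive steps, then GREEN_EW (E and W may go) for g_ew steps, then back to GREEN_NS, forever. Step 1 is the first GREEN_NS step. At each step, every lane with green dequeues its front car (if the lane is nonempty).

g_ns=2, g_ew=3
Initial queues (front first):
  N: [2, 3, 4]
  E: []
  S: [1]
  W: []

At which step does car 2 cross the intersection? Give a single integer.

Step 1 [NS]: N:car2-GO,E:wait,S:car1-GO,W:wait | queues: N=2 E=0 S=0 W=0
Step 2 [NS]: N:car3-GO,E:wait,S:empty,W:wait | queues: N=1 E=0 S=0 W=0
Step 3 [EW]: N:wait,E:empty,S:wait,W:empty | queues: N=1 E=0 S=0 W=0
Step 4 [EW]: N:wait,E:empty,S:wait,W:empty | queues: N=1 E=0 S=0 W=0
Step 5 [EW]: N:wait,E:empty,S:wait,W:empty | queues: N=1 E=0 S=0 W=0
Step 6 [NS]: N:car4-GO,E:wait,S:empty,W:wait | queues: N=0 E=0 S=0 W=0
Car 2 crosses at step 1

1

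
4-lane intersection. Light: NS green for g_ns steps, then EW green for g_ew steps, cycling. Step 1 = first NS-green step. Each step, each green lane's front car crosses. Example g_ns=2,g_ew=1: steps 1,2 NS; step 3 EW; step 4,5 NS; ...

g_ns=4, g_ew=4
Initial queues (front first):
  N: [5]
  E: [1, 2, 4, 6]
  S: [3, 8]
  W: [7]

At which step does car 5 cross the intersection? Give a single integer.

Step 1 [NS]: N:car5-GO,E:wait,S:car3-GO,W:wait | queues: N=0 E=4 S=1 W=1
Step 2 [NS]: N:empty,E:wait,S:car8-GO,W:wait | queues: N=0 E=4 S=0 W=1
Step 3 [NS]: N:empty,E:wait,S:empty,W:wait | queues: N=0 E=4 S=0 W=1
Step 4 [NS]: N:empty,E:wait,S:empty,W:wait | queues: N=0 E=4 S=0 W=1
Step 5 [EW]: N:wait,E:car1-GO,S:wait,W:car7-GO | queues: N=0 E=3 S=0 W=0
Step 6 [EW]: N:wait,E:car2-GO,S:wait,W:empty | queues: N=0 E=2 S=0 W=0
Step 7 [EW]: N:wait,E:car4-GO,S:wait,W:empty | queues: N=0 E=1 S=0 W=0
Step 8 [EW]: N:wait,E:car6-GO,S:wait,W:empty | queues: N=0 E=0 S=0 W=0
Car 5 crosses at step 1

1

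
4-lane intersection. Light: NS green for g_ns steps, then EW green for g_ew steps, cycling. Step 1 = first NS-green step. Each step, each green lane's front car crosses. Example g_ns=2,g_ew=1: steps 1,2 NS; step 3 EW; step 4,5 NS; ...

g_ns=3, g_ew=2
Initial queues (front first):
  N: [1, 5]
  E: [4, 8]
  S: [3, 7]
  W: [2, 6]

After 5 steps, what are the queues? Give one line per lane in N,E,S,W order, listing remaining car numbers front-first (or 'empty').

Step 1 [NS]: N:car1-GO,E:wait,S:car3-GO,W:wait | queues: N=1 E=2 S=1 W=2
Step 2 [NS]: N:car5-GO,E:wait,S:car7-GO,W:wait | queues: N=0 E=2 S=0 W=2
Step 3 [NS]: N:empty,E:wait,S:empty,W:wait | queues: N=0 E=2 S=0 W=2
Step 4 [EW]: N:wait,E:car4-GO,S:wait,W:car2-GO | queues: N=0 E=1 S=0 W=1
Step 5 [EW]: N:wait,E:car8-GO,S:wait,W:car6-GO | queues: N=0 E=0 S=0 W=0

N: empty
E: empty
S: empty
W: empty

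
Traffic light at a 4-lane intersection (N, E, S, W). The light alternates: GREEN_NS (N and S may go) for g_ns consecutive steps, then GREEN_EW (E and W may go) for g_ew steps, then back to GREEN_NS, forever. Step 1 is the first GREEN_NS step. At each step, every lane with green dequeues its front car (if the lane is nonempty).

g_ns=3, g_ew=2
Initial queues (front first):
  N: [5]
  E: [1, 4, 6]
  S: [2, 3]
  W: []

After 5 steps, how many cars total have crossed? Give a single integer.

Answer: 5

Derivation:
Step 1 [NS]: N:car5-GO,E:wait,S:car2-GO,W:wait | queues: N=0 E=3 S=1 W=0
Step 2 [NS]: N:empty,E:wait,S:car3-GO,W:wait | queues: N=0 E=3 S=0 W=0
Step 3 [NS]: N:empty,E:wait,S:empty,W:wait | queues: N=0 E=3 S=0 W=0
Step 4 [EW]: N:wait,E:car1-GO,S:wait,W:empty | queues: N=0 E=2 S=0 W=0
Step 5 [EW]: N:wait,E:car4-GO,S:wait,W:empty | queues: N=0 E=1 S=0 W=0
Cars crossed by step 5: 5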